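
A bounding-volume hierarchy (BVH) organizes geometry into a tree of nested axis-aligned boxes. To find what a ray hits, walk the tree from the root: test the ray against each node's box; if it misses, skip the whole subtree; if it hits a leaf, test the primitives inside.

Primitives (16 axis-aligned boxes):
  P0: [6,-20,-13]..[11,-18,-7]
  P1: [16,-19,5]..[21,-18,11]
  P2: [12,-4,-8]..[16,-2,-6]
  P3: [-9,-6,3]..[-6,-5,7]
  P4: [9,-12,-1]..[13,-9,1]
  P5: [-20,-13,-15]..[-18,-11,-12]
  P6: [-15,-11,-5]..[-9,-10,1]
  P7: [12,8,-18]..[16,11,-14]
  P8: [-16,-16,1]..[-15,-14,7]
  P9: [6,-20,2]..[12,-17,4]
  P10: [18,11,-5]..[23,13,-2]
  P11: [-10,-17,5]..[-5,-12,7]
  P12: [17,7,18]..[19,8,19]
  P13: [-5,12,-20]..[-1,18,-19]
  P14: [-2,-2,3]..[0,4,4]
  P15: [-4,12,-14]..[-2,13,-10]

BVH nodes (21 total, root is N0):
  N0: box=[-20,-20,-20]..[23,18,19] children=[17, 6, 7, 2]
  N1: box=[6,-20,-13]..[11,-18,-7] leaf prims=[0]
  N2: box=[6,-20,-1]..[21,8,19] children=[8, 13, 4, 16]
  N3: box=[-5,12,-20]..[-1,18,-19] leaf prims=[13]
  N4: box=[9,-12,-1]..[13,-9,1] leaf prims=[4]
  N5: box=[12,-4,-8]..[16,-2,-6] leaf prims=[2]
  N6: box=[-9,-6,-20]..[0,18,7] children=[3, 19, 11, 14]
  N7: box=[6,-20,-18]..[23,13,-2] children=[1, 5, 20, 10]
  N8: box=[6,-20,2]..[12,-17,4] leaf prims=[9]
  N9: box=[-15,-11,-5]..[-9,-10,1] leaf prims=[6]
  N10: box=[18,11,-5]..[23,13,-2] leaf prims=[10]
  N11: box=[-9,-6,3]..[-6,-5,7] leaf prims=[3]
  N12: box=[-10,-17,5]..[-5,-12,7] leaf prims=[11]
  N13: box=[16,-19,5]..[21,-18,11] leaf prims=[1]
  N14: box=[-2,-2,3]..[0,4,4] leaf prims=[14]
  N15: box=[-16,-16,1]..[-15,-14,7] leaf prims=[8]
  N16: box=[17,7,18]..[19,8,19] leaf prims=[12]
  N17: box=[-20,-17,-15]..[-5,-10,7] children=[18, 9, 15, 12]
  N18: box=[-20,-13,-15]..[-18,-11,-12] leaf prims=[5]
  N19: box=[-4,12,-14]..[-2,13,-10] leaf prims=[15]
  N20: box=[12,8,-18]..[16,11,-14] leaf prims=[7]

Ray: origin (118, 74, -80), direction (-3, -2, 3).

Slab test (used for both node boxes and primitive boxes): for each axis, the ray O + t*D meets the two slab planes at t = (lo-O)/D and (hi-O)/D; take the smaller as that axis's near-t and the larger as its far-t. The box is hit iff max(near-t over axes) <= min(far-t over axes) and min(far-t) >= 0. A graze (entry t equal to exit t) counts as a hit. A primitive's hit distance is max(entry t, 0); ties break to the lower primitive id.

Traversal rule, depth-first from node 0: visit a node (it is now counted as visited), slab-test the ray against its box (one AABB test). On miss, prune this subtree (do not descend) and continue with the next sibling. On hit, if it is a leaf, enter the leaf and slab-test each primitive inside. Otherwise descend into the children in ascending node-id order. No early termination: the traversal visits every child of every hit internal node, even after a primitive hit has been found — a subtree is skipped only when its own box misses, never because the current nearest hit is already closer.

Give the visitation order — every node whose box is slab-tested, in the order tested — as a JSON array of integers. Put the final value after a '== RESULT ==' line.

Trace the traversal:
N0 x:[95/3,46] y:[28,47] z:[20,33] -> hit [95/3,33], descend [2, 6, 7, 17]
  N2 x:[97/3,112/3] y:[33,47] z:[79/3,33] -> hit [33,33], descend [4, 8, 13, 16]
    N4 x:[35,109/3] y:[83/2,43] z:[79/3,27] -> miss, prune
    N8 x:[106/3,112/3] y:[91/2,47] z:[82/3,28] -> miss, prune
    N13 x:[97/3,34] y:[46,93/2] z:[85/3,91/3] -> miss, prune
    N16 x:[33,101/3] y:[33,67/2] z:[98/3,33] -> hit [33,33] leaf, test {P12@t=33}
  N6 x:[118/3,127/3] y:[28,40] z:[20,29] -> miss, prune
  N7 x:[95/3,112/3] y:[61/2,47] z:[62/3,26] -> miss, prune
  N17 x:[41,46] y:[42,91/2] z:[65/3,29] -> miss, prune

Summary -> nodes [0, 2, 4, 8, 13, 16, 6, 7, 17]; box-tests=9; leaf-entries=1; first=P12

== RESULT ==
[0, 2, 4, 8, 13, 16, 6, 7, 17]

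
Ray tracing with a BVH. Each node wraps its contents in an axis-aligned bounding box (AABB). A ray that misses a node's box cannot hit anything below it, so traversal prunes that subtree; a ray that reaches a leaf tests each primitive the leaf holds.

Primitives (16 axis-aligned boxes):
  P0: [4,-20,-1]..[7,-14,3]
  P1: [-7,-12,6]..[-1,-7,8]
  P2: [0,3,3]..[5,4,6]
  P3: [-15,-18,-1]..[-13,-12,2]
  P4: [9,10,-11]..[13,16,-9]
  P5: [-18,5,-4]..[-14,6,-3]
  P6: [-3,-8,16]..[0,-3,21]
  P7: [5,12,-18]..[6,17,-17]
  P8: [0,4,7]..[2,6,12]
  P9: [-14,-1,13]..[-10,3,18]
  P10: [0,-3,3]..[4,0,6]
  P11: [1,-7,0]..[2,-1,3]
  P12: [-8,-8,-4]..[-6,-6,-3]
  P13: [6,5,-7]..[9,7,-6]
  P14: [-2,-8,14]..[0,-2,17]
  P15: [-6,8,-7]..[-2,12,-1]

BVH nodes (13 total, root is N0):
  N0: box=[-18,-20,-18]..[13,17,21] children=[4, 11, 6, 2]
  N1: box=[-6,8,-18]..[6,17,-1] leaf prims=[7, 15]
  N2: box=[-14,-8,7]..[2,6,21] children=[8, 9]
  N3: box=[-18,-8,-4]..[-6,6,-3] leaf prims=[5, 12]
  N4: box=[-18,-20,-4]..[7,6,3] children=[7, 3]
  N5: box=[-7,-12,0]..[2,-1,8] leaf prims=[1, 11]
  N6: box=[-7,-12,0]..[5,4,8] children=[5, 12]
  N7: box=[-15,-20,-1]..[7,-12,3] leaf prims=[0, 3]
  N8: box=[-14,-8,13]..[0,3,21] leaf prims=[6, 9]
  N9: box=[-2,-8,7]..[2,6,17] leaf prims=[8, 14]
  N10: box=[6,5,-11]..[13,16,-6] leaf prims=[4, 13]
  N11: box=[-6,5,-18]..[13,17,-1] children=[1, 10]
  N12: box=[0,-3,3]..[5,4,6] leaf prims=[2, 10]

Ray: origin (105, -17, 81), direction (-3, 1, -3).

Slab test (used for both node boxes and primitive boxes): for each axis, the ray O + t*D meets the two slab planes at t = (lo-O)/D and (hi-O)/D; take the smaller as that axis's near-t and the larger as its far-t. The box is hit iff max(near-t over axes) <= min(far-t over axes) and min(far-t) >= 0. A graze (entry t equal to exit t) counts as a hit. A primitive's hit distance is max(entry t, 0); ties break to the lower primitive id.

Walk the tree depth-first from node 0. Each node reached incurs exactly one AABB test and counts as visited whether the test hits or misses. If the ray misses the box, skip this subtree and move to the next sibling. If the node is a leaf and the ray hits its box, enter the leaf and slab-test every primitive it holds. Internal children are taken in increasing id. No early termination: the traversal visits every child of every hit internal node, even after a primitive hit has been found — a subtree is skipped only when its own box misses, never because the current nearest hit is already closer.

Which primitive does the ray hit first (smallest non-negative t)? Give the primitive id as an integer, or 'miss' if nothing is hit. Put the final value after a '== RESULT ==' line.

Trace the traversal:
N0 x:[92/3,41] y:[-3,34] z:[20,33] -> hit [92/3,33], descend [2, 4, 6, 11]
  N2 x:[103/3,119/3] y:[9,23] z:[20,74/3] -> miss, prune
  N4 x:[98/3,41] y:[-3,23] z:[26,85/3] -> miss, prune
  N6 x:[100/3,112/3] y:[5,21] z:[73/3,27] -> miss, prune
  N11 x:[92/3,37] y:[22,34] z:[82/3,33] -> hit [92/3,33], descend [1, 10]
    N1 x:[33,37] y:[25,34] z:[82/3,33] -> hit [33,33] leaf, test {P7@t=33, P15(miss)}
    N10 x:[92/3,33] y:[22,33] z:[29,92/3] -> hit [92/3,92/3] leaf, test {P4@t=92/3, P13(miss)}

7 AABB tests over nodes [0, 2, 4, 6, 11, 1, 10]; 2 leaves entered; closest P4.

== RESULT ==
4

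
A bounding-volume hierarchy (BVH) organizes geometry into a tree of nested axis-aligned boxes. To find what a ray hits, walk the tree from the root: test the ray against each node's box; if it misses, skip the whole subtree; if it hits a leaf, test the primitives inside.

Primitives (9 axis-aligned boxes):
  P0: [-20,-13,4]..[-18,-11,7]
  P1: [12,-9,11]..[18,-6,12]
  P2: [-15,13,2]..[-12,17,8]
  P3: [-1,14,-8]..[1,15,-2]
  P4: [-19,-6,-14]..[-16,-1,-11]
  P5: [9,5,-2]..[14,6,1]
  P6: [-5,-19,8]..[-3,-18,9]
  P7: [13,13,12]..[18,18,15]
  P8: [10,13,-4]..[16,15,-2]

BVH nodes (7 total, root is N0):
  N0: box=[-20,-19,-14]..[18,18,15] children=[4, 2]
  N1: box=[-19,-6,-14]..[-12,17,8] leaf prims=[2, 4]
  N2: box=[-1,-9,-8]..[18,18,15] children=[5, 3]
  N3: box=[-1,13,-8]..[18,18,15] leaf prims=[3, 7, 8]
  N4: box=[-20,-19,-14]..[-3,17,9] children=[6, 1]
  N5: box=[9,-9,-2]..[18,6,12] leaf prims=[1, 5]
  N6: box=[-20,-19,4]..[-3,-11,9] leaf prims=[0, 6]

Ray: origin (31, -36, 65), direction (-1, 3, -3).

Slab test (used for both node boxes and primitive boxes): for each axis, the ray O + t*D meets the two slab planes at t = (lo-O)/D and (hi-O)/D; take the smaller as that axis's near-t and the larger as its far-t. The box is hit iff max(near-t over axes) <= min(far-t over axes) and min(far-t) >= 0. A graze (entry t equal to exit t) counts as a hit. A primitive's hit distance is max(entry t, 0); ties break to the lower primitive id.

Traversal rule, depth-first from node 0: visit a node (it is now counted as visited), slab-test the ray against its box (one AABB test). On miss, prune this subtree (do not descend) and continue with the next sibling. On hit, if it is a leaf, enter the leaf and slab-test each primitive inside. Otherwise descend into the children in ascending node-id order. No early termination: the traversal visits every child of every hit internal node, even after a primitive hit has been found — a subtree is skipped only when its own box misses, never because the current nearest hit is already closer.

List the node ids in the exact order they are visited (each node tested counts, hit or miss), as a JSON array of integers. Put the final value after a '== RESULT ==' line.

Walk:
N0 x:[13,51] y:[17/3,18] z:[50/3,79/3] -> hit [50/3,18], descend [2, 4]
  N2 x:[13,32] y:[9,18] z:[50/3,73/3] -> hit [50/3,18], descend [3, 5]
    N3 x:[13,32] y:[49/3,18] z:[50/3,73/3] -> hit [50/3,18] leaf, test {P3(miss), P7@t=50/3, P8(miss)}
    N5 x:[13,22] y:[9,14] z:[53/3,67/3] -> miss, prune
  N4 x:[34,51] y:[17/3,53/3] z:[56/3,79/3] -> miss, prune

Summary -> nodes [0, 2, 3, 5, 4]; box-tests=5; leaf-entries=1; first=P7

== RESULT ==
[0, 2, 3, 5, 4]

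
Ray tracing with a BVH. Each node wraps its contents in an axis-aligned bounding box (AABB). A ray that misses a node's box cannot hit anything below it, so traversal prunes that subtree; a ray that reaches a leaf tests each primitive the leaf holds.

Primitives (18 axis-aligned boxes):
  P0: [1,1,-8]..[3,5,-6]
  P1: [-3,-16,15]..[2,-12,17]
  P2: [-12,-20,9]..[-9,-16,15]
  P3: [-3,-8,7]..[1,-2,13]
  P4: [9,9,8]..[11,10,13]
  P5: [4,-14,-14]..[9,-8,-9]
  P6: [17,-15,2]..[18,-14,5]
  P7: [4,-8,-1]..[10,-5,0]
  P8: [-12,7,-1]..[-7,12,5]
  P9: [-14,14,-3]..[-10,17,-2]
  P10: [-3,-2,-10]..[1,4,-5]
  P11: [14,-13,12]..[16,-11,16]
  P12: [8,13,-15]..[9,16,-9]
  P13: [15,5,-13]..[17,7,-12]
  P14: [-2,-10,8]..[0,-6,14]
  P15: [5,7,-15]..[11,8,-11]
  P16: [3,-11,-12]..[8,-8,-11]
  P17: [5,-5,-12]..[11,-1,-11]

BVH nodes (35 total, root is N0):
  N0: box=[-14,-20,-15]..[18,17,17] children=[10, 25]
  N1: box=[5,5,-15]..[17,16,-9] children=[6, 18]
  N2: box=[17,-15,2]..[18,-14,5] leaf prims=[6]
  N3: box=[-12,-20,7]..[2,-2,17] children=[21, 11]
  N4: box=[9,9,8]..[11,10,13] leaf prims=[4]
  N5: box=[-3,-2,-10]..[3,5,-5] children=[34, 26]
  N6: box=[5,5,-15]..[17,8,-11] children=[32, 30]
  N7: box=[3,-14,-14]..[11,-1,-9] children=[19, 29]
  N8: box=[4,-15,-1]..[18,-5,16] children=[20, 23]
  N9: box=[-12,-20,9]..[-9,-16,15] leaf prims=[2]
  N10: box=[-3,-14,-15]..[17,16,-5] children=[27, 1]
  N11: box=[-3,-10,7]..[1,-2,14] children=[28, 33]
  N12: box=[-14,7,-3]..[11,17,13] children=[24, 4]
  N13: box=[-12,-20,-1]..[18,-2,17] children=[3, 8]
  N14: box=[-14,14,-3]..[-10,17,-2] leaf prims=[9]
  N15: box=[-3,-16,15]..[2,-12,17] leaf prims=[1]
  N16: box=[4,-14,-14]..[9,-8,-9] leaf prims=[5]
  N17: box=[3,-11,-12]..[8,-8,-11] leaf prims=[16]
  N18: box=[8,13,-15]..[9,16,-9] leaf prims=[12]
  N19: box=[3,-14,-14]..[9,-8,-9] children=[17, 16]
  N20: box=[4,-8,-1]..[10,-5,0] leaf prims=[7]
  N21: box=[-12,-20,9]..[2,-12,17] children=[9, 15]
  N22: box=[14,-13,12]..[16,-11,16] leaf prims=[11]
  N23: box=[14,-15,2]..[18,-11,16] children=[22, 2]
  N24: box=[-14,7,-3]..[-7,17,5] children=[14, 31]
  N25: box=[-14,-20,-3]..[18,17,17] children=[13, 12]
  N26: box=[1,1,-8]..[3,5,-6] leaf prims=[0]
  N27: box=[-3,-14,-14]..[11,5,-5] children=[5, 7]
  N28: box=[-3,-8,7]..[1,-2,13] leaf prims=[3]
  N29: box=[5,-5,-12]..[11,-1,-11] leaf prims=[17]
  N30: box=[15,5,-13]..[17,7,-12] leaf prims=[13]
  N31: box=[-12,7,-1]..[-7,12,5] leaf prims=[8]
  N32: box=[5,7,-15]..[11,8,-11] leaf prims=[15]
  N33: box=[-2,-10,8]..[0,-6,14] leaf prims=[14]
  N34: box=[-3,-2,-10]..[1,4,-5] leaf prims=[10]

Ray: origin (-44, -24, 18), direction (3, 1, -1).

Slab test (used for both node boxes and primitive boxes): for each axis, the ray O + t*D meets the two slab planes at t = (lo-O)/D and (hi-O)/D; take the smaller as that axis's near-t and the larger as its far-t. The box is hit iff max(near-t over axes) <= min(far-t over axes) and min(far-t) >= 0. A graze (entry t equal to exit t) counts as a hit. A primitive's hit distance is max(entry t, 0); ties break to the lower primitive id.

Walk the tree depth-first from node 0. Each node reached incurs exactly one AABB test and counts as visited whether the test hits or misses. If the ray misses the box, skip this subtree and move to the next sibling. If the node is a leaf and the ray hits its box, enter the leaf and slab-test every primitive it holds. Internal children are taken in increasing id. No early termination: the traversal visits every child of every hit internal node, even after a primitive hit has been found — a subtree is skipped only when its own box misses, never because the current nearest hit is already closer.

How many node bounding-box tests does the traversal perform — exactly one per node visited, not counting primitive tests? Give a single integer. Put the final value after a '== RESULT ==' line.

Trace the traversal:
N0 x:[10,62/3] y:[4,41] z:[1,33] -> hit [10,62/3], descend [10, 25]
  N10 x:[41/3,61/3] y:[10,40] z:[23,33] -> miss, prune
  N25 x:[10,62/3] y:[4,41] z:[1,21] -> hit [10,62/3], descend [12, 13]
    N12 x:[10,55/3] y:[31,41] z:[5,21] -> miss, prune
    N13 x:[32/3,62/3] y:[4,22] z:[1,19] -> hit [32/3,19], descend [3, 8]
      N3 x:[32/3,46/3] y:[4,22] z:[1,11] -> hit [32/3,11], descend [11, 21]
        N11 x:[41/3,15] y:[14,22] z:[4,11] -> miss, prune
        N21 x:[32/3,46/3] y:[4,12] z:[1,9] -> miss, prune
      N8 x:[16,62/3] y:[9,19] z:[2,19] -> hit [16,19], descend [20, 23]
        N20 x:[16,18] y:[16,19] z:[18,19] -> hit [18,18] leaf, test {P7@t=18}
        N23 x:[58/3,62/3] y:[9,13] z:[2,16] -> miss, prune

order=[0, 10, 25, 12, 13, 3, 11, 21, 8, 20, 23]  |boxes|=11  |leaves|=1  hit=P7

== RESULT ==
11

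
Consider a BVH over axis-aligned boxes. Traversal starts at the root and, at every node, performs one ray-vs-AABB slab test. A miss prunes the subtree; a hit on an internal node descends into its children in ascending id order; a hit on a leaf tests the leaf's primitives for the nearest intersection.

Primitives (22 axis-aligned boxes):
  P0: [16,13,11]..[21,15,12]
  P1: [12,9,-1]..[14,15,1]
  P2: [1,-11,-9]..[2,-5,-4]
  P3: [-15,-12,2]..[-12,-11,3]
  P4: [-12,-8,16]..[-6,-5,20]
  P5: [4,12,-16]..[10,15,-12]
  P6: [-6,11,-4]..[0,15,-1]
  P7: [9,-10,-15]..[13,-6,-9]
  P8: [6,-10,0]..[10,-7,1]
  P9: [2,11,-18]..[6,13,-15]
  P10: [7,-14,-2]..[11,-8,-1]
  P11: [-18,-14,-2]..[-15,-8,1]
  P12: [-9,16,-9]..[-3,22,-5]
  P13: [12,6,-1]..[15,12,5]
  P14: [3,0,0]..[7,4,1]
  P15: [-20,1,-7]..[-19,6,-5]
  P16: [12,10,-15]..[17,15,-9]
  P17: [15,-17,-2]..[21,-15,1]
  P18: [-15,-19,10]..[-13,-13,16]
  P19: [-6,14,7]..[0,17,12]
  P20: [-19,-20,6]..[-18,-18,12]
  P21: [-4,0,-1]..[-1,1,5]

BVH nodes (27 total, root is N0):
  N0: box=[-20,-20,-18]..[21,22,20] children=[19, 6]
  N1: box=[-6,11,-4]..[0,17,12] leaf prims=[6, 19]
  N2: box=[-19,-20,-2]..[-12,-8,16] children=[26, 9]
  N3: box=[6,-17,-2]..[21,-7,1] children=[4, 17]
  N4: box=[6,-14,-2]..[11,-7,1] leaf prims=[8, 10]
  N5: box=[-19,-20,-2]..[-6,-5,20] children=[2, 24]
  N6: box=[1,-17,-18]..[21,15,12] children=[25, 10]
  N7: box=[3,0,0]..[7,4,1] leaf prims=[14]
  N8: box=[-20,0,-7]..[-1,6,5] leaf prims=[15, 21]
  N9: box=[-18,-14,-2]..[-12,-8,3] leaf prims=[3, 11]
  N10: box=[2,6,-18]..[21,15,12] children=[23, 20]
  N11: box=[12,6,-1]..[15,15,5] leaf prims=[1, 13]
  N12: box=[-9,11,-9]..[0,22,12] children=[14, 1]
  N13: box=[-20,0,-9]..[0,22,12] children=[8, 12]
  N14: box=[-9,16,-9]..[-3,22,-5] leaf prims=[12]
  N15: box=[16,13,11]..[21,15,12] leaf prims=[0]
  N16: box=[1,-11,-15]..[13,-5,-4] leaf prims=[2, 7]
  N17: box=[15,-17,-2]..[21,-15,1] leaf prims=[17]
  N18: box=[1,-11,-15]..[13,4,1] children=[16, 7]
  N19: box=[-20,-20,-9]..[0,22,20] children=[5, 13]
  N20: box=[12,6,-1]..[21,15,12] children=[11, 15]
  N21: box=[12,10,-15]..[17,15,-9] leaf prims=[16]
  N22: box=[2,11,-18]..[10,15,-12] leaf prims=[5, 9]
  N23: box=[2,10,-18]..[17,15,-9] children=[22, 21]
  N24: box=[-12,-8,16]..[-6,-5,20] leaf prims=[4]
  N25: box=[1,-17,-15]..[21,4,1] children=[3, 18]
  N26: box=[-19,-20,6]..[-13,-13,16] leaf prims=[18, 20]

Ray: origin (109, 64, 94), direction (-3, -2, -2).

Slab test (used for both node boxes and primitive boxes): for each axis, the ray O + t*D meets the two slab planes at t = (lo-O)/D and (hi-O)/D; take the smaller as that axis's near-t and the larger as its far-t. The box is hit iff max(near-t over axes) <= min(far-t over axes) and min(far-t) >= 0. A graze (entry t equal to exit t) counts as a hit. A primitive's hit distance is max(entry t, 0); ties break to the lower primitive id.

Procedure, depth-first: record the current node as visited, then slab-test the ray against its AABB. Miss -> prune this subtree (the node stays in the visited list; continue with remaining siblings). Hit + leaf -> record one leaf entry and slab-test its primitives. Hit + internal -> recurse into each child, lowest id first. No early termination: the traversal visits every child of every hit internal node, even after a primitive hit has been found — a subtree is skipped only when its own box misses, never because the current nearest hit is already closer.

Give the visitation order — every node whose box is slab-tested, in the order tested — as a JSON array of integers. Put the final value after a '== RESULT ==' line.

Walk:
N0 x:[88/3,43] y:[21,42] z:[37,56] -> hit [37,42], descend [6, 19]
  N6 x:[88/3,36] y:[49/2,81/2] z:[41,56] -> miss, prune
  N19 x:[109/3,43] y:[21,42] z:[37,103/2] -> hit [37,42], descend [5, 13]
    N5 x:[115/3,128/3] y:[69/2,42] z:[37,48] -> hit [115/3,42], descend [2, 24]
      N2 x:[121/3,128/3] y:[36,42] z:[39,48] -> hit [121/3,42], descend [9, 26]
        N9 x:[121/3,127/3] y:[36,39] z:[91/2,48] -> miss, prune
        N26 x:[122/3,128/3] y:[77/2,42] z:[39,44] -> hit [122/3,42] leaf, test {P18@t=122/3, P20(miss)}
      N24 x:[115/3,121/3] y:[69/2,36] z:[37,39] -> miss, prune
    N13 x:[109/3,43] y:[21,32] z:[41,103/2] -> miss, prune

Summary -> nodes [0, 6, 19, 5, 2, 9, 26, 24, 13]; box-tests=9; leaf-entries=1; first=P18

== RESULT ==
[0, 6, 19, 5, 2, 9, 26, 24, 13]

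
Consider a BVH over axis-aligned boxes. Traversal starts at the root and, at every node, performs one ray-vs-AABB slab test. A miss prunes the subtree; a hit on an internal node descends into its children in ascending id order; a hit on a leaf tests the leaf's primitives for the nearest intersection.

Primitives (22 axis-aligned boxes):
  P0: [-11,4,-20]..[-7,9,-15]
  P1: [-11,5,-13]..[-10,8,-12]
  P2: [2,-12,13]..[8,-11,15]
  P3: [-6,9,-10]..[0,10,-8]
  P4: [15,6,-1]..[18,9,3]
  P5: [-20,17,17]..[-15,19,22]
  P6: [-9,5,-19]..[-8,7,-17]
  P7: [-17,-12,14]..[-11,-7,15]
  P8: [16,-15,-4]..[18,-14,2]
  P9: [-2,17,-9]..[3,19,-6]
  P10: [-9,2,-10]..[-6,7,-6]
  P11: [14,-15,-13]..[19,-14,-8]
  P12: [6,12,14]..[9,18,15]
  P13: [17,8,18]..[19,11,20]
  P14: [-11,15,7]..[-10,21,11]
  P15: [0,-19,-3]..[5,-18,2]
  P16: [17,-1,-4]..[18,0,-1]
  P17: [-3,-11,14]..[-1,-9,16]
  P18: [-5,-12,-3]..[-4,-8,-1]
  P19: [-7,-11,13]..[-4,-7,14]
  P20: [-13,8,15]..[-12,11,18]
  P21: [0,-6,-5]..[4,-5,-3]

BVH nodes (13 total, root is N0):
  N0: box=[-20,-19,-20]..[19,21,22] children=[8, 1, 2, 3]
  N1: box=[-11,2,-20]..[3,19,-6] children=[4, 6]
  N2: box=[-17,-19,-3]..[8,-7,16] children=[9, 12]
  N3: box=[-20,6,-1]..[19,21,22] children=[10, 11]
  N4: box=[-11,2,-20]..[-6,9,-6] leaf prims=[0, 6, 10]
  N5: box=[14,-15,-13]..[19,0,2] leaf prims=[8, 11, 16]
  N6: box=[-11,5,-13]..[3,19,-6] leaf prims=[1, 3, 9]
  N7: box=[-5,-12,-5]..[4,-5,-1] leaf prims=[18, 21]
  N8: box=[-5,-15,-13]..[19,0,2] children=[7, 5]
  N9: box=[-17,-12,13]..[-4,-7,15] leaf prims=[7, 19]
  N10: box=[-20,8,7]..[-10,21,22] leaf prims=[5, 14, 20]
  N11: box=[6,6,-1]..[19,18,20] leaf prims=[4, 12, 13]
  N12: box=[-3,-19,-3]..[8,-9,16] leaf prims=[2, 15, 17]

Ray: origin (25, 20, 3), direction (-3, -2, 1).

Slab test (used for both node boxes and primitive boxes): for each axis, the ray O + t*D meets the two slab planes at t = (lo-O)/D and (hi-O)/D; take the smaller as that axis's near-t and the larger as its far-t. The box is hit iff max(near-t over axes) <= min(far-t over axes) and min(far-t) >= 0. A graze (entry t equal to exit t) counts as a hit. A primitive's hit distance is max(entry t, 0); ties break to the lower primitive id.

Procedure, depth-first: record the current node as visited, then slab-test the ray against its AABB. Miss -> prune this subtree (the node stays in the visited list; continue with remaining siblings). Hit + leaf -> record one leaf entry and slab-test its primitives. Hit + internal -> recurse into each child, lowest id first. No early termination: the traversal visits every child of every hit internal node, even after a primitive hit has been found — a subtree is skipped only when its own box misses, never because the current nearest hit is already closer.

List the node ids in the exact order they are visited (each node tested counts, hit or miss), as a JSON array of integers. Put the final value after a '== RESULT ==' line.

Walk:
N0 x:[2,15] y:[-1/2,39/2] z:[-23,19] -> hit [2,15], descend [1, 2, 3, 8]
  N1 x:[22/3,12] y:[1/2,9] z:[-23,-9] -> miss, prune
  N2 x:[17/3,14] y:[27/2,39/2] z:[-6,13] -> miss, prune
  N3 x:[2,15] y:[-1/2,7] z:[-4,19] -> hit [2,7], descend [10, 11]
    N10 x:[35/3,15] y:[-1/2,6] z:[4,19] -> miss, prune
    N11 x:[2,19/3] y:[1,7] z:[-4,17] -> hit [2,19/3] leaf, test {P4(miss), P12(miss), P13(miss)}
  N8 x:[2,10] y:[10,35/2] z:[-16,-1] -> miss, prune

Visited [0, 1, 2, 3, 10, 11, 8]. Tests: 7 box, 1 leaf. Nearest: miss.

== RESULT ==
[0, 1, 2, 3, 10, 11, 8]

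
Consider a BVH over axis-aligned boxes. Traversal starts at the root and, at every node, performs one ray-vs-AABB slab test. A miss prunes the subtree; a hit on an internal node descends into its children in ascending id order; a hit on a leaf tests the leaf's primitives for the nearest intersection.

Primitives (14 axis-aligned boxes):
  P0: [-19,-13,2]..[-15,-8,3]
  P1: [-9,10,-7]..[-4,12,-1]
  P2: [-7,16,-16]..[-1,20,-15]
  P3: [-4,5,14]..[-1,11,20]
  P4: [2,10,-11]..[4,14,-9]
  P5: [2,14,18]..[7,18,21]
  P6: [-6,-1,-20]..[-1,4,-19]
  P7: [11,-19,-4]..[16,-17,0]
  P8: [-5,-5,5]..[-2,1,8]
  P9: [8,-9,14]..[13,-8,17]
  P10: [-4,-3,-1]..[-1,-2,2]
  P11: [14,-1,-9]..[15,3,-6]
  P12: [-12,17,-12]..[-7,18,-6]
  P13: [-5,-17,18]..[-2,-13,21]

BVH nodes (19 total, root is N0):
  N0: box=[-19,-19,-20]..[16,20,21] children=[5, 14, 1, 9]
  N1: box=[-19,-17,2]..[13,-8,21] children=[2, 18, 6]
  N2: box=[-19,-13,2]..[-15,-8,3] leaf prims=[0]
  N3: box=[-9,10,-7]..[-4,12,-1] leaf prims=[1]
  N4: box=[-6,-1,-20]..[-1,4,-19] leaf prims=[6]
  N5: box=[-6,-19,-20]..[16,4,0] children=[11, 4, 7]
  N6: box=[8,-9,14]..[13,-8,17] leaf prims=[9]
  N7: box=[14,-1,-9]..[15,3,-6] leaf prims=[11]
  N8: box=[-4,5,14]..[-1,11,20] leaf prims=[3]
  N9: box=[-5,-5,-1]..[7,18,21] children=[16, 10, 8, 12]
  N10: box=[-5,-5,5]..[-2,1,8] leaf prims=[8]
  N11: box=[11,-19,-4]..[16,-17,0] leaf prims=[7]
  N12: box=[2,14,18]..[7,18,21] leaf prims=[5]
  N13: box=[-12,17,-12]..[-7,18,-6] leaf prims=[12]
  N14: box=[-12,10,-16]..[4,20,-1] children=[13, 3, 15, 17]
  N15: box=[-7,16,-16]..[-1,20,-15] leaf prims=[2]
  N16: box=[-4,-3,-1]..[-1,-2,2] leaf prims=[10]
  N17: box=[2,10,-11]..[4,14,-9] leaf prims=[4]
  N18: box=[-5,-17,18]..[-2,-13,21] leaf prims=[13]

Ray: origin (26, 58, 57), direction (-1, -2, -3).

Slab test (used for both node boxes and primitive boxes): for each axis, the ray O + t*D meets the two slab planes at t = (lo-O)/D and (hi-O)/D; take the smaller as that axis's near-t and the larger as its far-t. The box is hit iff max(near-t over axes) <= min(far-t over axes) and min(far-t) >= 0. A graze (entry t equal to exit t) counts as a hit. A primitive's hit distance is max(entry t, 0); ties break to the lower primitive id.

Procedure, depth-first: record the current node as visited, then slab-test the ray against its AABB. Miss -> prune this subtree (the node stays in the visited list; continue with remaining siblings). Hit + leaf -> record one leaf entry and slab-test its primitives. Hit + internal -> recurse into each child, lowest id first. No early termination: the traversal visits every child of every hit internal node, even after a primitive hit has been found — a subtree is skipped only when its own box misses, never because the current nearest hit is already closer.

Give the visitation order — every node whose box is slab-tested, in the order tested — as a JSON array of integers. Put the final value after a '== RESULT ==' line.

Traverse from the root:
N0 x:[10,45] y:[19,77/2] z:[12,77/3] -> hit [19,77/3], descend [1, 5, 9, 14]
  N1 x:[13,45] y:[33,75/2] z:[12,55/3] -> miss, prune
  N5 x:[10,32] y:[27,77/2] z:[19,77/3] -> miss, prune
  N9 x:[19,31] y:[20,63/2] z:[12,58/3] -> miss, prune
  N14 x:[22,38] y:[19,24] z:[58/3,73/3] -> hit [22,24], descend [3, 13, 15, 17]
    N3 x:[30,35] y:[23,24] z:[58/3,64/3] -> miss, prune
    N13 x:[33,38] y:[20,41/2] z:[21,23] -> miss, prune
    N15 x:[27,33] y:[19,21] z:[24,73/3] -> miss, prune
    N17 x:[22,24] y:[22,24] z:[22,68/3] -> hit [22,68/3] leaf, test {P4@t=22}

9 AABB tests over nodes [0, 1, 5, 9, 14, 3, 13, 15, 17]; 1 leaf entered; closest P4.

== RESULT ==
[0, 1, 5, 9, 14, 3, 13, 15, 17]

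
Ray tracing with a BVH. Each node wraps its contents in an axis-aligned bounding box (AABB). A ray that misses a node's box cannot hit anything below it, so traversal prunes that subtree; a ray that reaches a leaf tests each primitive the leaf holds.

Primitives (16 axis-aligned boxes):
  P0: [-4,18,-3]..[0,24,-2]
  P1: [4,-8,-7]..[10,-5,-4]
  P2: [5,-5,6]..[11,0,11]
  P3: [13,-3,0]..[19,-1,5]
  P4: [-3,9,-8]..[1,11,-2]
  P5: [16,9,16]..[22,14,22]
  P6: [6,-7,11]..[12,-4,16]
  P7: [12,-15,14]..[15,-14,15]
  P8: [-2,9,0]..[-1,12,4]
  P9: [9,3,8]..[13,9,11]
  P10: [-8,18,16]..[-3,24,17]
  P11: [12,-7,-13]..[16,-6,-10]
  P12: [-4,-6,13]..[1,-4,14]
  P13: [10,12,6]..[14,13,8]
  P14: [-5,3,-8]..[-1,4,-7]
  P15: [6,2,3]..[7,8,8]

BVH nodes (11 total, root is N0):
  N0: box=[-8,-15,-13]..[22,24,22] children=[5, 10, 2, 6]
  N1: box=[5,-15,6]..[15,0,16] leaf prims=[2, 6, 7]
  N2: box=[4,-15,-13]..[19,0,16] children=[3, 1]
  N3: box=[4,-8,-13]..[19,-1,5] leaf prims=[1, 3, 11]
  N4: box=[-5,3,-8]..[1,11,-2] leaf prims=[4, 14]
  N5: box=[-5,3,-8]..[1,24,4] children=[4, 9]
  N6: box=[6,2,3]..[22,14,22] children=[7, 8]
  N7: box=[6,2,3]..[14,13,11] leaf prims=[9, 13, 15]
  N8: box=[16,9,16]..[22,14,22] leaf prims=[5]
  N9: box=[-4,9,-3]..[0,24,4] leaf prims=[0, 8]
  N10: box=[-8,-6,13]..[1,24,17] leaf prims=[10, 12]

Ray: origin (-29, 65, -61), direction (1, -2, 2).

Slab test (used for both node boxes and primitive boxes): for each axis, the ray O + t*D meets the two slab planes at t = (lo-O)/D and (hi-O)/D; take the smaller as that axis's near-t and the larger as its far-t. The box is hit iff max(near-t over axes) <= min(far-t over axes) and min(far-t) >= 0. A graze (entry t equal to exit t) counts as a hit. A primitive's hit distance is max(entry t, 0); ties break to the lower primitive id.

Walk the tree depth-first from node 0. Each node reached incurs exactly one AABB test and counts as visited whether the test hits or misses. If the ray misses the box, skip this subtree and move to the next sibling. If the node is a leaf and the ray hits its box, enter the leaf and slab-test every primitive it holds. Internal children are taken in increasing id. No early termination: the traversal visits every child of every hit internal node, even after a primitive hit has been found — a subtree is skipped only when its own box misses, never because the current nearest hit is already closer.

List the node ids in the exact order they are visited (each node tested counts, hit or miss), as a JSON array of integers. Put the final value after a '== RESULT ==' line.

Trace the traversal:
N0 x:[21,51] y:[41/2,40] z:[24,83/2] -> hit [24,40], descend [2, 5, 6, 10]
  N2 x:[33,48] y:[65/2,40] z:[24,77/2] -> hit [33,77/2], descend [1, 3]
    N1 x:[34,44] y:[65/2,40] z:[67/2,77/2] -> hit [34,77/2] leaf, test {P2@t=34, P6@t=36, P7(miss)}
    N3 x:[33,48] y:[33,73/2] z:[24,33] -> hit [33,33] leaf, test {P1(miss), P3(miss), P11(miss)}
  N5 x:[24,30] y:[41/2,31] z:[53/2,65/2] -> hit [53/2,30], descend [4, 9]
    N4 x:[24,30] y:[27,31] z:[53/2,59/2] -> hit [27,59/2] leaf, test {P4@t=27, P14(miss)}
    N9 x:[25,29] y:[41/2,28] z:[29,65/2] -> miss, prune
  N6 x:[35,51] y:[51/2,63/2] z:[32,83/2] -> miss, prune
  N10 x:[21,30] y:[41/2,71/2] z:[37,39] -> miss, prune

Summary -> nodes [0, 2, 1, 3, 5, 4, 9, 6, 10]; box-tests=9; leaf-entries=3; first=P4

== RESULT ==
[0, 2, 1, 3, 5, 4, 9, 6, 10]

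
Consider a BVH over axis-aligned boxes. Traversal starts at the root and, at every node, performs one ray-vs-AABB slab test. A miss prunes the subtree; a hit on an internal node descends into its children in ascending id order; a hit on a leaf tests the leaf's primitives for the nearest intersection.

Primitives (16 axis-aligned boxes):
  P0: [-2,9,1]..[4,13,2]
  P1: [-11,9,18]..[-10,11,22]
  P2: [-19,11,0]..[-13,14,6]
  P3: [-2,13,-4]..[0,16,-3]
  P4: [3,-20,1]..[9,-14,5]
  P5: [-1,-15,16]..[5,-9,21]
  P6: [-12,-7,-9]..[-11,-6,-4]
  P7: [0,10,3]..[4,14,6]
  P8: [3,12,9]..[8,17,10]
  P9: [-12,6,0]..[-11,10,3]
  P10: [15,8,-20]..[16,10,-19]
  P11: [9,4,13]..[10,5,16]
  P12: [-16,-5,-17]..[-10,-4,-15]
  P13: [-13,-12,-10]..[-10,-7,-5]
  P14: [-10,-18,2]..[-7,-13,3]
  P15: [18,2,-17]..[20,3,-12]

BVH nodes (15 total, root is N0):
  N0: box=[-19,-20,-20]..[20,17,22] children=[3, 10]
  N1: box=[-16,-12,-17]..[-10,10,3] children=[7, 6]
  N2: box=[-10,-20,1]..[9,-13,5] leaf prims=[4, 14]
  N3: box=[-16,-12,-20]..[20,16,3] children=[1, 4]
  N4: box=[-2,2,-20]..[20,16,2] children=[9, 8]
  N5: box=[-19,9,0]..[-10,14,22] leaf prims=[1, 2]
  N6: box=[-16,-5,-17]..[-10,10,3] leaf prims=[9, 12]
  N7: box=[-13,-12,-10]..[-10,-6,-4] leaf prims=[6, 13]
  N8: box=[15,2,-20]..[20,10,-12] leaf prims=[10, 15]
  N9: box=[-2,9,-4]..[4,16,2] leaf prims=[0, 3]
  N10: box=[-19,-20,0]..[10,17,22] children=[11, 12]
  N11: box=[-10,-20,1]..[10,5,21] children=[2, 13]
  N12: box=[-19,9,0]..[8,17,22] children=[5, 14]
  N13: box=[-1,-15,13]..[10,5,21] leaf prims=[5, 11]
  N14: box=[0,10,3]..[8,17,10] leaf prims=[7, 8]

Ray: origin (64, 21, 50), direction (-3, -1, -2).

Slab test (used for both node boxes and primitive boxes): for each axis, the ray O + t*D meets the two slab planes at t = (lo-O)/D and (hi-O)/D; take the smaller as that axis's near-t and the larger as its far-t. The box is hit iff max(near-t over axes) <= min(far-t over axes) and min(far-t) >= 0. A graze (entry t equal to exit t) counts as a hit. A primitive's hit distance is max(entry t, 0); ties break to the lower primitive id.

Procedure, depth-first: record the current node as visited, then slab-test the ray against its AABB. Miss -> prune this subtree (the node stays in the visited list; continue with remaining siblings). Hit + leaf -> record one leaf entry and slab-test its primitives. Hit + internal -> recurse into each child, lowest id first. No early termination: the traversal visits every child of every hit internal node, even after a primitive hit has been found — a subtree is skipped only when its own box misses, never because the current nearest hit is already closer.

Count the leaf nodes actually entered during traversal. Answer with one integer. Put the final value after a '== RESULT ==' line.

Walk:
N0 x:[44/3,83/3] y:[4,41] z:[14,35] -> hit [44/3,83/3], descend [3, 10]
  N3 x:[44/3,80/3] y:[5,33] z:[47/2,35] -> hit [47/2,80/3], descend [1, 4]
    N1 x:[74/3,80/3] y:[11,33] z:[47/2,67/2] -> hit [74/3,80/3], descend [6, 7]
      N6 x:[74/3,80/3] y:[11,26] z:[47/2,67/2] -> hit [74/3,26] leaf, test {P9(miss), P12(miss)}
      N7 x:[74/3,77/3] y:[27,33] z:[27,30] -> miss, prune
    N4 x:[44/3,22] y:[5,19] z:[24,35] -> miss, prune
  N10 x:[18,83/3] y:[4,41] z:[14,25] -> hit [18,25], descend [11, 12]
    N11 x:[18,74/3] y:[16,41] z:[29/2,49/2] -> hit [18,49/2], descend [2, 13]
      N2 x:[55/3,74/3] y:[34,41] z:[45/2,49/2] -> miss, prune
      N13 x:[18,65/3] y:[16,36] z:[29/2,37/2] -> hit [18,37/2] leaf, test {P5(miss), P11(miss)}
    N12 x:[56/3,83/3] y:[4,12] z:[14,25] -> miss, prune

11 AABB tests over nodes [0, 3, 1, 6, 7, 4, 10, 11, 2, 13, 12]; 2 leaves entered; closest miss.

== RESULT ==
2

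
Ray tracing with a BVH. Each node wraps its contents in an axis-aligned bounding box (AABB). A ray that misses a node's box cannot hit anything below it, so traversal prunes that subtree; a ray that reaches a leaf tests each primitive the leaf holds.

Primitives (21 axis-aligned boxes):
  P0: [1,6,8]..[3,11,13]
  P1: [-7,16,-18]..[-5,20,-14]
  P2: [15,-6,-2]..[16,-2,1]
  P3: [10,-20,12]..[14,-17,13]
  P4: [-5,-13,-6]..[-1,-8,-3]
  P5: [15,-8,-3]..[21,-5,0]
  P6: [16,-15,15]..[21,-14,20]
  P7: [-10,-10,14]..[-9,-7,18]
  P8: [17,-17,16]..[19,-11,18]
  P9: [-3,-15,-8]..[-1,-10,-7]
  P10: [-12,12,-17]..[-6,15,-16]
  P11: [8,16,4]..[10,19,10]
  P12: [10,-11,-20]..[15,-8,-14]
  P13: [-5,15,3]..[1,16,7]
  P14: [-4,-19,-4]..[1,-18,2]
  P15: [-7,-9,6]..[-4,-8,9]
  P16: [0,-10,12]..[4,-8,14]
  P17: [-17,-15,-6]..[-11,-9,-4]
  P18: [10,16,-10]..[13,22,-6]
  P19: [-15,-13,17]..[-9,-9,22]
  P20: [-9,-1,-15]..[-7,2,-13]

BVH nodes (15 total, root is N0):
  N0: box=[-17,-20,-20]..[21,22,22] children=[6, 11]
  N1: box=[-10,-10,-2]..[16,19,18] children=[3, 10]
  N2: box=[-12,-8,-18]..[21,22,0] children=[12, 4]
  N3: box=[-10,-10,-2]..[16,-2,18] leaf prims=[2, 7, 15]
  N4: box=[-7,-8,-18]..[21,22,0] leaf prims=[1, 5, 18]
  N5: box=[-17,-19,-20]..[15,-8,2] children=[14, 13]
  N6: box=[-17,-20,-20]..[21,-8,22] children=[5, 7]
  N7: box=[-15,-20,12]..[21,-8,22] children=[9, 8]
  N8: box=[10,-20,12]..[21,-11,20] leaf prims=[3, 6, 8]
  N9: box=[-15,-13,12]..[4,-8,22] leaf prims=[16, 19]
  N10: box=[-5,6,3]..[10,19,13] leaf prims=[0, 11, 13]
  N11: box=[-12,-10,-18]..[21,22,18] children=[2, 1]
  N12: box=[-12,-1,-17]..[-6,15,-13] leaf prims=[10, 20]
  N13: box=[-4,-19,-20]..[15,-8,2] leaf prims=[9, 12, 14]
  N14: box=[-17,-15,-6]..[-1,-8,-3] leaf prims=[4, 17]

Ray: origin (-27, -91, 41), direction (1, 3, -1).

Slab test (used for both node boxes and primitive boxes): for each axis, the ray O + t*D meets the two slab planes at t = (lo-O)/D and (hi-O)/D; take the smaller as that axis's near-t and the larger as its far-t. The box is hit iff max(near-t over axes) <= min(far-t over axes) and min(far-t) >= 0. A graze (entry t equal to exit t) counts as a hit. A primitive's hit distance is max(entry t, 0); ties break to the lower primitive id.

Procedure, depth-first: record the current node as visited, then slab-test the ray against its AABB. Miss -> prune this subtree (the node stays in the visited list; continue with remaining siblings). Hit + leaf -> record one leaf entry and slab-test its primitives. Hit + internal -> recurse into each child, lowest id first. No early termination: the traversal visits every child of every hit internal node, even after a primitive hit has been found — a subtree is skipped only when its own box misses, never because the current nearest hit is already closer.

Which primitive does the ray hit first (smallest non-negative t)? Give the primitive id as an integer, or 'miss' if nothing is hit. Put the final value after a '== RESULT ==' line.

Walk:
N0 x:[10,48] y:[71/3,113/3] z:[19,61] -> hit [71/3,113/3], descend [6, 11]
  N6 x:[10,48] y:[71/3,83/3] z:[19,61] -> hit [71/3,83/3], descend [5, 7]
    N5 x:[10,42] y:[24,83/3] z:[39,61] -> miss, prune
    N7 x:[12,48] y:[71/3,83/3] z:[19,29] -> hit [71/3,83/3], descend [8, 9]
      N8 x:[37,48] y:[71/3,80/3] z:[21,29] -> miss, prune
      N9 x:[12,31] y:[26,83/3] z:[19,29] -> hit [26,83/3] leaf, test {P16@t=27, P19(miss)}
  N11 x:[15,48] y:[27,113/3] z:[23,59] -> hit [27,113/3], descend [1, 2]
    N1 x:[17,43] y:[27,110/3] z:[23,43] -> hit [27,110/3], descend [3, 10]
      N3 x:[17,43] y:[27,89/3] z:[23,43] -> hit [27,89/3] leaf, test {P2(miss), P7(miss), P15(miss)}
      N10 x:[22,37] y:[97/3,110/3] z:[28,38] -> hit [97/3,110/3] leaf, test {P0(miss), P11@t=107/3, P13(miss)}
    N2 x:[15,48] y:[83/3,113/3] z:[41,59] -> miss, prune

11 AABB tests over nodes [0, 6, 5, 7, 8, 9, 11, 1, 3, 10, 2]; 3 leaves entered; closest P16.

== RESULT ==
16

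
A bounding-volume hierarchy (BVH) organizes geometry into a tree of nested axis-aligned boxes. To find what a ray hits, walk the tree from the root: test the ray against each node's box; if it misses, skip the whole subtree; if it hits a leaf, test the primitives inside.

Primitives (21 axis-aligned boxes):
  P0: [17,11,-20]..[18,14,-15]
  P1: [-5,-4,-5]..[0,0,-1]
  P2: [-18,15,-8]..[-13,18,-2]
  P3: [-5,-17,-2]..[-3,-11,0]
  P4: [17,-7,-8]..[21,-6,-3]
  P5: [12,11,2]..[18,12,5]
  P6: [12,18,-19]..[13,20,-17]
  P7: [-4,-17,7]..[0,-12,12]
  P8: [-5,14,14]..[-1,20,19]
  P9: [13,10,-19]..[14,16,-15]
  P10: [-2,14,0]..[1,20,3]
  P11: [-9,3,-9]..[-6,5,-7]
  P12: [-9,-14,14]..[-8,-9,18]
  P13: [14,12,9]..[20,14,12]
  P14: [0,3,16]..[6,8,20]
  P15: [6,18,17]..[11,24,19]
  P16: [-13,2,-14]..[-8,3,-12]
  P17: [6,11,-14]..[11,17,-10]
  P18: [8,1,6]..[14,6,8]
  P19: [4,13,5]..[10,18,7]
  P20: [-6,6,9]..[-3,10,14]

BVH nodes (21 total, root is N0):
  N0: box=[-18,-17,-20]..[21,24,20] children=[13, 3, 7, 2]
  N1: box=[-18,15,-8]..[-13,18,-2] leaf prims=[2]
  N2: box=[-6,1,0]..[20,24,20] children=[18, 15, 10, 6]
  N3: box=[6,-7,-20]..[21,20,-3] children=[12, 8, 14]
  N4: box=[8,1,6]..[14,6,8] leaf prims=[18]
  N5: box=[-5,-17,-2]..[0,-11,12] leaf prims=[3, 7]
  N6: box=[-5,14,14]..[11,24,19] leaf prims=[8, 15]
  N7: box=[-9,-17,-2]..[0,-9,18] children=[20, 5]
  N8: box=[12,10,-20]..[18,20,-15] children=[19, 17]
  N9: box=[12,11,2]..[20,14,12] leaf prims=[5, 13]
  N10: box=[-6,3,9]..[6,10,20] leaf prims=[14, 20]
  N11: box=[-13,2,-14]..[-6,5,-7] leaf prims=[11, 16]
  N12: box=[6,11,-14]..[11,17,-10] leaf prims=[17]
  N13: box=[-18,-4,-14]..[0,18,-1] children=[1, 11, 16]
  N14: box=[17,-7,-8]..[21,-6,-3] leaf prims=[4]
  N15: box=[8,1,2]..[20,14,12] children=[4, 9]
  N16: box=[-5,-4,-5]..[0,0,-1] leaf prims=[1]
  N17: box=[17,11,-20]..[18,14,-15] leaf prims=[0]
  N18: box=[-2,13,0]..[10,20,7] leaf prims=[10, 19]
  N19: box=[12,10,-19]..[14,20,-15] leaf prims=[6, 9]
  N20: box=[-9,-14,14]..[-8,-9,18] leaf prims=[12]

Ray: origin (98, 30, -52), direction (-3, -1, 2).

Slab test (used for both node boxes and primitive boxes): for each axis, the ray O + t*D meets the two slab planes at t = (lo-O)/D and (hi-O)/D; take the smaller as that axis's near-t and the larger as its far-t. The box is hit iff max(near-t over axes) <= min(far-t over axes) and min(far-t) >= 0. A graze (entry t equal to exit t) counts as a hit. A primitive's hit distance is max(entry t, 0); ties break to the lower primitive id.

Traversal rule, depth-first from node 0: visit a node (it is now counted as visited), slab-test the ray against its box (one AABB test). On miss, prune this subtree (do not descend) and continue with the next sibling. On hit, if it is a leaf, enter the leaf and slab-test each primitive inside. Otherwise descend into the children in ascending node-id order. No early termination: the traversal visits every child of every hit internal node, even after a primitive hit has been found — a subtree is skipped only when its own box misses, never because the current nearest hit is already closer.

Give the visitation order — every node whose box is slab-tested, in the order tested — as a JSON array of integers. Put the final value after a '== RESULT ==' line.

Traverse from the root:
N0 x:[77/3,116/3] y:[6,47] z:[16,36] -> hit [77/3,36], descend [2, 3, 7, 13]
  N2 x:[26,104/3] y:[6,29] z:[26,36] -> hit [26,29], descend [6, 10, 15, 18]
    N6 x:[29,103/3] y:[6,16] z:[33,71/2] -> miss, prune
    N10 x:[92/3,104/3] y:[20,27] z:[61/2,36] -> miss, prune
    N15 x:[26,30] y:[16,29] z:[27,32] -> hit [27,29], descend [4, 9]
      N4 x:[28,30] y:[24,29] z:[29,30] -> hit [29,29] leaf, test {P18@t=29}
      N9 x:[26,86/3] y:[16,19] z:[27,32] -> miss, prune
    N18 x:[88/3,100/3] y:[10,17] z:[26,59/2] -> miss, prune
  N3 x:[77/3,92/3] y:[10,37] z:[16,49/2] -> miss, prune
  N7 x:[98/3,107/3] y:[39,47] z:[25,35] -> miss, prune
  N13 x:[98/3,116/3] y:[12,34] z:[19,51/2] -> miss, prune

Visited [0, 2, 6, 10, 15, 4, 9, 18, 3, 7, 13]. Tests: 11 box, 1 leaf. Nearest: P18.

== RESULT ==
[0, 2, 6, 10, 15, 4, 9, 18, 3, 7, 13]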